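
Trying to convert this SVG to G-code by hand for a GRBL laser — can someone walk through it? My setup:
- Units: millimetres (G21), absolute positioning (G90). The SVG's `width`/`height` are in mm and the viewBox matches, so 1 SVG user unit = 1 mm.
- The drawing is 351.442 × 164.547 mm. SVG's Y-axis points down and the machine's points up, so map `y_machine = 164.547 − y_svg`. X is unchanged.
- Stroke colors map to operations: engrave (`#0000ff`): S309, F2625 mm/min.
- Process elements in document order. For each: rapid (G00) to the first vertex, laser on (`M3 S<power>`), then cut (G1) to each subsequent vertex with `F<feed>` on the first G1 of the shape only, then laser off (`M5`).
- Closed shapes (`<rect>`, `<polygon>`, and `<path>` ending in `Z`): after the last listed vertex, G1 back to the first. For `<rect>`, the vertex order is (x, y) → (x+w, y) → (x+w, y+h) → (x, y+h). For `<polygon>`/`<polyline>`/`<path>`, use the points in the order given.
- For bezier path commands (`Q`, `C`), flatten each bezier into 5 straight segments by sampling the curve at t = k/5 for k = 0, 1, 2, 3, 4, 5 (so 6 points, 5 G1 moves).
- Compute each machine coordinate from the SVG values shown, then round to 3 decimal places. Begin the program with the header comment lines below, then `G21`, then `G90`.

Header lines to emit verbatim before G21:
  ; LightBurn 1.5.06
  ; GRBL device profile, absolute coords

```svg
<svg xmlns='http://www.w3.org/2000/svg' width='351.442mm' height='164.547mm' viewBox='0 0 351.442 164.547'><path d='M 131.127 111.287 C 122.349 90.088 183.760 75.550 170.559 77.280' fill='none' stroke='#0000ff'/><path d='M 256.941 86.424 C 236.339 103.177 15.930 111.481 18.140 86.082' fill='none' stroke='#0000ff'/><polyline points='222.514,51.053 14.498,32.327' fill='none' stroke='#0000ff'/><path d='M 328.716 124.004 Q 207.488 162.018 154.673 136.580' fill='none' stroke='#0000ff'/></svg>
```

; LightBurn 1.5.06
; GRBL device profile, absolute coords
G21
G90
G00 X131.127 Y53.260
M3 S309
G1 X133.124 Y65.103 F2625
G1 X145.017 Y74.887
G1 X159.854 Y82.149
G1 X170.685 Y86.430
G1 X170.559 Y87.267
M5
G00 X256.941 Y78.123
M3 S309
G1 X223.982 Y69.287 F2625
G1 X163.347 Y63.691
G1 X95.310 Y62.547
G1 X40.149 Y67.068
G1 X18.140 Y78.465
M5
G00 X222.514 Y113.494
M3 S309
G1 X14.498 Y132.220 F2625
M5
G00 X328.716 Y40.543
M3 S309
G1 X282.961 Y27.875 F2625
G1 X242.680 Y20.284
G1 X207.871 Y17.769
G1 X178.536 Y20.330
G1 X154.673 Y27.967
M5

1 u = 1 mm; y_m = 164.547 − y.

[1] `<path>` cubic bezier, #0000ff→engrave S309 F2625: (131.127,53.260) → (133.124,65.103) → (145.017,74.887) → (159.854,82.149) → (170.685,86.430) → (170.559,87.267)

[2] `<path>` cubic bezier, #0000ff→engrave S309 F2625: (256.941,78.123) → (223.982,69.287) → (163.347,63.691) → (95.310,62.547) → (40.149,67.068) → (18.140,78.465)

[3] `<polyline>` line segment, #0000ff→engrave S309 F2625: (222.514,113.494) → (14.498,132.220)

[4] `<path>` quadratic bezier, #0000ff→engrave S309 F2625: (328.716,40.543) → (282.961,27.875) → (242.680,20.284) → (207.871,17.769) → (178.536,20.330) → (154.673,27.967)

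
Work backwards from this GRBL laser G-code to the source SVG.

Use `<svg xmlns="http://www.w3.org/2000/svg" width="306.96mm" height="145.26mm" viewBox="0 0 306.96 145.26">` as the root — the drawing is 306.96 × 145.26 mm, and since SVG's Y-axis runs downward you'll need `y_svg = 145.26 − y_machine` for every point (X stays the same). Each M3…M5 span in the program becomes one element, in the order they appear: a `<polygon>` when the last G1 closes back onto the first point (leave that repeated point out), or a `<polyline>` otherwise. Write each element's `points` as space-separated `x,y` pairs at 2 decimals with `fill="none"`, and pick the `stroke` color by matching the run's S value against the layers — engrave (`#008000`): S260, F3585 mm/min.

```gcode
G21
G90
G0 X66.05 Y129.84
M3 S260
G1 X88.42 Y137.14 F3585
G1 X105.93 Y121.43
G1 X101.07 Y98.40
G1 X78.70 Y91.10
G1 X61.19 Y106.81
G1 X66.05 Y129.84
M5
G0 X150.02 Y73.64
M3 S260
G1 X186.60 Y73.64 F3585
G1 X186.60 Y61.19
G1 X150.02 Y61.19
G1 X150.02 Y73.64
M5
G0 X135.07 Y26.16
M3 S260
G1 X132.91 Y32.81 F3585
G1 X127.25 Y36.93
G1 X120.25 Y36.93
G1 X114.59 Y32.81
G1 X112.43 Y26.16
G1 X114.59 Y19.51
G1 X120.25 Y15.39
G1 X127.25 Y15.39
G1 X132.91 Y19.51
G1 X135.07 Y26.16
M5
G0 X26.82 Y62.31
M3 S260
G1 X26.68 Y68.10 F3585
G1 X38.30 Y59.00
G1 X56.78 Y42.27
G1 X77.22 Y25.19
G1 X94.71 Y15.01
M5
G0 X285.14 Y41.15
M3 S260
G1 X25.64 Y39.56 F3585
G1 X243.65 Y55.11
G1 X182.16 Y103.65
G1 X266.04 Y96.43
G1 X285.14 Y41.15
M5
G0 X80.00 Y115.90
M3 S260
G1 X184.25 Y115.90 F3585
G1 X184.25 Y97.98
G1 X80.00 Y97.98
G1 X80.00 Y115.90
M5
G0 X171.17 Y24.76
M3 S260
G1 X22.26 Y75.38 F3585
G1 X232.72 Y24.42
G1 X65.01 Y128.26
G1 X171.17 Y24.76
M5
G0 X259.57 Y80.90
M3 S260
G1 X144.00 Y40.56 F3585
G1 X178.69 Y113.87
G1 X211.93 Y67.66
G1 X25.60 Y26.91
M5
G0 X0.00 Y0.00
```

<svg xmlns="http://www.w3.org/2000/svg" width="306.96mm" height="145.26mm" viewBox="0 0 306.96 145.26">
  <polygon points="66.05,15.42 88.42,8.12 105.93,23.83 101.07,46.86 78.70,54.16 61.19,38.45" fill="none" stroke="#008000"/>
  <polygon points="150.02,71.62 186.60,71.62 186.60,84.07 150.02,84.07" fill="none" stroke="#008000"/>
  <polygon points="135.07,119.10 132.91,112.45 127.25,108.33 120.25,108.33 114.59,112.45 112.43,119.10 114.59,125.75 120.25,129.87 127.25,129.87 132.91,125.75" fill="none" stroke="#008000"/>
  <polyline points="26.82,82.95 26.68,77.16 38.30,86.26 56.78,102.99 77.22,120.07 94.71,130.25" fill="none" stroke="#008000"/>
  <polygon points="285.14,104.11 25.64,105.70 243.65,90.15 182.16,41.61 266.04,48.83" fill="none" stroke="#008000"/>
  <polygon points="80.00,29.36 184.25,29.36 184.25,47.28 80.00,47.28" fill="none" stroke="#008000"/>
  <polygon points="171.17,120.50 22.26,69.88 232.72,120.84 65.01,17.00" fill="none" stroke="#008000"/>
  <polyline points="259.57,64.36 144.00,104.70 178.69,31.39 211.93,77.60 25.60,118.35" fill="none" stroke="#008000"/>
</svg>

y_svg = 145.26 − y_m. Every run uses S260, so all elements get stroke `#008000` (engrave).

[1] closed run; points: 66.05,15.42 88.42,8.12 105.93,23.83 101.07,46.86 78.70,54.16 61.19,38.45

[2] closed run; points: 150.02,71.62 186.60,71.62 186.60,84.07 150.02,84.07

[3] closed run; points: 135.07,119.10 132.91,112.45 127.25,108.33 120.25,108.33 114.59,112.45 112.43,119.10 114.59,125.75 120.25,129.87 127.25,129.87 132.91,125.75

[4] open run; points: 26.82,82.95 26.68,77.16 38.30,86.26 56.78,102.99 77.22,120.07 94.71,130.25

[5] closed run; points: 285.14,104.11 25.64,105.70 243.65,90.15 182.16,41.61 266.04,48.83

[6] closed run; points: 80.00,29.36 184.25,29.36 184.25,47.28 80.00,47.28

[7] closed run; points: 171.17,120.50 22.26,69.88 232.72,120.84 65.01,17.00

[8] open run; points: 259.57,64.36 144.00,104.70 178.69,31.39 211.93,77.60 25.60,118.35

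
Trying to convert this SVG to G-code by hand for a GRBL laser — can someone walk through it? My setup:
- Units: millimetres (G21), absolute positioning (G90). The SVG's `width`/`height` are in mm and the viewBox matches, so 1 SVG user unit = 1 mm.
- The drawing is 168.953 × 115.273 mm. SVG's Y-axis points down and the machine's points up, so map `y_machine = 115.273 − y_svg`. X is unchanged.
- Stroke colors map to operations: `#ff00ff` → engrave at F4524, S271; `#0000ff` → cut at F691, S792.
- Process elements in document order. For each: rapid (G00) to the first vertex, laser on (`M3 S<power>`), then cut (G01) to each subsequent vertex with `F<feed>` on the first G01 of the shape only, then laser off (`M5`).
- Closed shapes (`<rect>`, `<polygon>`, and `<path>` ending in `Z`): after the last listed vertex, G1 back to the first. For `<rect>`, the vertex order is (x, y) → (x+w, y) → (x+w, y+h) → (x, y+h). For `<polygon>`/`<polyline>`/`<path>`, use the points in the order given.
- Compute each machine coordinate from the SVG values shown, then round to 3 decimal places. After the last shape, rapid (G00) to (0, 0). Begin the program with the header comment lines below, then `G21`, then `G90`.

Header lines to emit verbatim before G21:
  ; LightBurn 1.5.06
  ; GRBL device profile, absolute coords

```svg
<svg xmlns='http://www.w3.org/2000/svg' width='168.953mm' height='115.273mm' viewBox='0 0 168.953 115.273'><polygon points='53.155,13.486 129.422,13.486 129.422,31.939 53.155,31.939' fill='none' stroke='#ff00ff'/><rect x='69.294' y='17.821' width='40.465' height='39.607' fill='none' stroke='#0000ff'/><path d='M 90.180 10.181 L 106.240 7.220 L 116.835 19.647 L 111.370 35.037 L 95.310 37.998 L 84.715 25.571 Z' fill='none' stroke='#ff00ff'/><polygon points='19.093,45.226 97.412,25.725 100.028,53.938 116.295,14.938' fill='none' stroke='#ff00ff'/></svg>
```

Since the viewBox matches the mm dimensions, user units are millimetres directly. The only transform is the Y-flip y_m = 115.273 − y_svg.

Shape 1 is a rectangle drawn with `<polygon>`. Its stroke #ff00ff means engrave at S271, F4524. After flipping Y the toolpath is (53.155,101.787) → (129.422,101.787) → (129.422,83.334) → (53.155,83.334) → (53.155,101.787), returning to the start.

Shape 2 is a rectangle drawn with `<rect>`. Its stroke #0000ff means cut at S792, F691. After flipping Y the toolpath is (69.294,97.452) → (109.759,97.452) → (109.759,57.845) → (69.294,57.845) → (69.294,97.452), returning to the start.

Shape 3 is a regular polygon drawn with `<path>`. Its stroke #ff00ff means engrave at S271, F4524. After flipping Y the toolpath is (90.180,105.092) → (106.240,108.053) → (116.835,95.626) → (111.370,80.236) → (95.310,77.275) → (84.715,89.702) → (90.180,105.092), returning to the start.

Shape 4 is a closed polygon drawn with `<polygon>`. Its stroke #ff00ff means engrave at S271, F4524. After flipping Y the toolpath is (19.093,70.047) → (97.412,89.548) → (100.028,61.335) → (116.295,100.335) → (19.093,70.047), returning to the start.

; LightBurn 1.5.06
; GRBL device profile, absolute coords
G21
G90
G00 X53.155 Y101.787
M3 S271
G01 X129.422 Y101.787 F4524
G01 X129.422 Y83.334
G01 X53.155 Y83.334
G01 X53.155 Y101.787
M5
G00 X69.294 Y97.452
M3 S792
G01 X109.759 Y97.452 F691
G01 X109.759 Y57.845
G01 X69.294 Y57.845
G01 X69.294 Y97.452
M5
G00 X90.180 Y105.092
M3 S271
G01 X106.240 Y108.053 F4524
G01 X116.835 Y95.626
G01 X111.370 Y80.236
G01 X95.310 Y77.275
G01 X84.715 Y89.702
G01 X90.180 Y105.092
M5
G00 X19.093 Y70.047
M3 S271
G01 X97.412 Y89.548 F4524
G01 X100.028 Y61.335
G01 X116.295 Y100.335
G01 X19.093 Y70.047
M5
G00 X0.000 Y0.000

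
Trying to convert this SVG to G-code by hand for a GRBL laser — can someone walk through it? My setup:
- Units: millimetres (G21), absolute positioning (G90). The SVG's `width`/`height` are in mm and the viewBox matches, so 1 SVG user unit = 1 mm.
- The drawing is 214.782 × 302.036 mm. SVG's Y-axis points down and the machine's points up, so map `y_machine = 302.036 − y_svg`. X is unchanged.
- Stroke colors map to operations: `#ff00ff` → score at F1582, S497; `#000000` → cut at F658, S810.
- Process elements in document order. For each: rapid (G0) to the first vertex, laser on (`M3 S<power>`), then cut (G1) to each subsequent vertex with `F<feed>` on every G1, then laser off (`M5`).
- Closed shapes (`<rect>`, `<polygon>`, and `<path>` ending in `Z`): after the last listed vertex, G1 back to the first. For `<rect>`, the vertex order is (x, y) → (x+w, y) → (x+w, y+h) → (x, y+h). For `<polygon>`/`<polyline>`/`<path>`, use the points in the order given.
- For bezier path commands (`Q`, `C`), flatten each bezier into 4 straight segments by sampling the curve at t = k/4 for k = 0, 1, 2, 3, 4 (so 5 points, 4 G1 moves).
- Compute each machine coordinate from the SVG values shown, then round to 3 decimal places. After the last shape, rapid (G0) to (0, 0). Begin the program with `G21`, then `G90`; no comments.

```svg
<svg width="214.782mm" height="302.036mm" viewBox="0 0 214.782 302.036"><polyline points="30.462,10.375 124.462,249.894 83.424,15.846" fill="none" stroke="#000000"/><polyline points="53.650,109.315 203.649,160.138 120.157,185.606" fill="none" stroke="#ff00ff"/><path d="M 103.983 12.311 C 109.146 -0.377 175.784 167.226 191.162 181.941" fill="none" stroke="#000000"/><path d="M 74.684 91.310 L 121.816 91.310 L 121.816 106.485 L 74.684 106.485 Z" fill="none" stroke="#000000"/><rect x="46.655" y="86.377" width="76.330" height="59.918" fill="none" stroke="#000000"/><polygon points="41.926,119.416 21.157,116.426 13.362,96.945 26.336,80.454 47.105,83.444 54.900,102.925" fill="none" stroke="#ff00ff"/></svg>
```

1 u = 1 mm; y_m = 302.036 − y.

[1] `<polyline>` open polyline, #000000→cut S810 F658: (30.462,291.661) → (124.462,52.142) → (83.424,286.190)

[2] `<polyline>` open polyline, #ff00ff→score S497 F1582: (53.650,192.721) → (203.649,141.898) → (120.157,116.430)

[3] `<path>` cubic bezier, #000000→cut S810 F658: (103.983,289.725) → (117.620,270.642) → (143.742,215.186) → (171.779,154.592) → (191.162,120.095)

[4] `<path>` rectangle, #000000→cut S810 F658: (74.684,210.726) → (121.816,210.726) → (121.816,195.551) → (74.684,195.551) → (74.684,210.726) (closed)

[5] `<rect>` rectangle, #000000→cut S810 F658: (46.655,215.659) → (122.985,215.659) → (122.985,155.741) → (46.655,155.741) → (46.655,215.659) (closed)

[6] `<polygon>` regular polygon, #ff00ff→score S497 F1582: (41.926,182.620) → (21.157,185.610) → (13.362,205.091) → (26.336,221.582) → (47.105,218.592) → (54.900,199.111) → (41.926,182.620) (closed)

G21
G90
G0 X30.462 Y291.661
M3 S810
G1 X124.462 Y52.142 F658
G1 X83.424 Y286.190 F658
M5
G0 X53.650 Y192.721
M3 S497
G1 X203.649 Y141.898 F1582
G1 X120.157 Y116.430 F1582
M5
G0 X103.983 Y289.725
M3 S810
G1 X117.620 Y270.642 F658
G1 X143.742 Y215.186 F658
G1 X171.779 Y154.592 F658
G1 X191.162 Y120.095 F658
M5
G0 X74.684 Y210.726
M3 S810
G1 X121.816 Y210.726 F658
G1 X121.816 Y195.551 F658
G1 X74.684 Y195.551 F658
G1 X74.684 Y210.726 F658
M5
G0 X46.655 Y215.659
M3 S810
G1 X122.985 Y215.659 F658
G1 X122.985 Y155.741 F658
G1 X46.655 Y155.741 F658
G1 X46.655 Y215.659 F658
M5
G0 X41.926 Y182.620
M3 S497
G1 X21.157 Y185.610 F1582
G1 X13.362 Y205.091 F1582
G1 X26.336 Y221.582 F1582
G1 X47.105 Y218.592 F1582
G1 X54.900 Y199.111 F1582
G1 X41.926 Y182.620 F1582
M5
G0 X0.000 Y0.000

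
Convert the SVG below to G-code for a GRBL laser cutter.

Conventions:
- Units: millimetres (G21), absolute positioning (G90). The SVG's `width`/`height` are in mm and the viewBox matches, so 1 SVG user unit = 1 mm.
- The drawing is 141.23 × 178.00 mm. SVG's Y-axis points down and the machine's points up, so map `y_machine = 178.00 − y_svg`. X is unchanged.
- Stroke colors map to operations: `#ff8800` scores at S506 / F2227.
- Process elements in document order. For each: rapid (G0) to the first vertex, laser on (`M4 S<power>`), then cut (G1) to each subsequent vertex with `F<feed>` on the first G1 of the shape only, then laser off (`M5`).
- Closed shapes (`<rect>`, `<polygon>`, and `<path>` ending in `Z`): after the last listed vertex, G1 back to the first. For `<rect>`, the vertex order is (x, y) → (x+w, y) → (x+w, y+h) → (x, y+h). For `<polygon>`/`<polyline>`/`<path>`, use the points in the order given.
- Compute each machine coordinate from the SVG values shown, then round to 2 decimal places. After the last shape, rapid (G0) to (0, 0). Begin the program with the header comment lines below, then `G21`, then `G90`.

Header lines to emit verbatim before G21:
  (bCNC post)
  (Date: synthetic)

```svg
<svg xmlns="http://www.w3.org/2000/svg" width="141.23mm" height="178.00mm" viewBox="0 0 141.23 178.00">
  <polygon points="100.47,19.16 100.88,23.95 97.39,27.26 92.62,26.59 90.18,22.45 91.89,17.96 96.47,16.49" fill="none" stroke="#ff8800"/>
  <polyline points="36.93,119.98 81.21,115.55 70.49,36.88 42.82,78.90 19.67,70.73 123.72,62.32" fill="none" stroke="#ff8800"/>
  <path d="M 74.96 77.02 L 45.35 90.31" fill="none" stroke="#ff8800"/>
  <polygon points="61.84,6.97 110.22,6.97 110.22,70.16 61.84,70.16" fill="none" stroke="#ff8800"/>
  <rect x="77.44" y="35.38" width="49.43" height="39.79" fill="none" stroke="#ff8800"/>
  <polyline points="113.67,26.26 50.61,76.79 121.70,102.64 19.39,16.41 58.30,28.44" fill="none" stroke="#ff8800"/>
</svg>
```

viewBox `0 0 141.23 178.00` with mm width/height → 1 unit = 1 mm. Flip: y_m = 178.00 − y_svg.

**Shape 1** — `<polygon>` regular polygon, stroke `#ff8800` → score (S506, F2227). Machine vertices: (100.47,158.84) → (100.88,154.05) → (97.39,150.74) → (92.62,151.41) → (90.18,155.55) → (91.89,160.04) → (96.47,161.51) → (100.47,158.84). Closed: final G1 returns to the first vertex.

**Shape 2** — `<polyline>` open polyline, stroke `#ff8800` → score (S506, F2227). Machine vertices: (36.93,58.02) → (81.21,62.45) → (70.49,141.12) → (42.82,99.10) → (19.67,107.27) → (123.72,115.68). Open path.

**Shape 3** — `<path>` line segment, stroke `#ff8800` → score (S506, F2227). Machine vertices: (74.96,100.98) → (45.35,87.69). Open path.

**Shape 4** — `<polygon>` rectangle, stroke `#ff8800` → score (S506, F2227). Machine vertices: (61.84,171.03) → (110.22,171.03) → (110.22,107.84) → (61.84,107.84) → (61.84,171.03). Closed: final G1 returns to the first vertex.

**Shape 5** — `<rect>` rectangle, stroke `#ff8800` → score (S506, F2227). Machine vertices: (77.44,142.62) → (126.87,142.62) → (126.87,102.83) → (77.44,102.83) → (77.44,142.62). Closed: final G1 returns to the first vertex.

**Shape 6** — `<polyline>` open polyline, stroke `#ff8800` → score (S506, F2227). Machine vertices: (113.67,151.74) → (50.61,101.21) → (121.70,75.36) → (19.39,161.59) → (58.30,149.56). Open path.

(bCNC post)
(Date: synthetic)
G21
G90
G0 X100.47 Y158.84
M4 S506
G1 X100.88 Y154.05 F2227
G1 X97.39 Y150.74
G1 X92.62 Y151.41
G1 X90.18 Y155.55
G1 X91.89 Y160.04
G1 X96.47 Y161.51
G1 X100.47 Y158.84
M5
G0 X36.93 Y58.02
M4 S506
G1 X81.21 Y62.45 F2227
G1 X70.49 Y141.12
G1 X42.82 Y99.10
G1 X19.67 Y107.27
G1 X123.72 Y115.68
M5
G0 X74.96 Y100.98
M4 S506
G1 X45.35 Y87.69 F2227
M5
G0 X61.84 Y171.03
M4 S506
G1 X110.22 Y171.03 F2227
G1 X110.22 Y107.84
G1 X61.84 Y107.84
G1 X61.84 Y171.03
M5
G0 X77.44 Y142.62
M4 S506
G1 X126.87 Y142.62 F2227
G1 X126.87 Y102.83
G1 X77.44 Y102.83
G1 X77.44 Y142.62
M5
G0 X113.67 Y151.74
M4 S506
G1 X50.61 Y101.21 F2227
G1 X121.70 Y75.36
G1 X19.39 Y161.59
G1 X58.30 Y149.56
M5
G0 X0.00 Y0.00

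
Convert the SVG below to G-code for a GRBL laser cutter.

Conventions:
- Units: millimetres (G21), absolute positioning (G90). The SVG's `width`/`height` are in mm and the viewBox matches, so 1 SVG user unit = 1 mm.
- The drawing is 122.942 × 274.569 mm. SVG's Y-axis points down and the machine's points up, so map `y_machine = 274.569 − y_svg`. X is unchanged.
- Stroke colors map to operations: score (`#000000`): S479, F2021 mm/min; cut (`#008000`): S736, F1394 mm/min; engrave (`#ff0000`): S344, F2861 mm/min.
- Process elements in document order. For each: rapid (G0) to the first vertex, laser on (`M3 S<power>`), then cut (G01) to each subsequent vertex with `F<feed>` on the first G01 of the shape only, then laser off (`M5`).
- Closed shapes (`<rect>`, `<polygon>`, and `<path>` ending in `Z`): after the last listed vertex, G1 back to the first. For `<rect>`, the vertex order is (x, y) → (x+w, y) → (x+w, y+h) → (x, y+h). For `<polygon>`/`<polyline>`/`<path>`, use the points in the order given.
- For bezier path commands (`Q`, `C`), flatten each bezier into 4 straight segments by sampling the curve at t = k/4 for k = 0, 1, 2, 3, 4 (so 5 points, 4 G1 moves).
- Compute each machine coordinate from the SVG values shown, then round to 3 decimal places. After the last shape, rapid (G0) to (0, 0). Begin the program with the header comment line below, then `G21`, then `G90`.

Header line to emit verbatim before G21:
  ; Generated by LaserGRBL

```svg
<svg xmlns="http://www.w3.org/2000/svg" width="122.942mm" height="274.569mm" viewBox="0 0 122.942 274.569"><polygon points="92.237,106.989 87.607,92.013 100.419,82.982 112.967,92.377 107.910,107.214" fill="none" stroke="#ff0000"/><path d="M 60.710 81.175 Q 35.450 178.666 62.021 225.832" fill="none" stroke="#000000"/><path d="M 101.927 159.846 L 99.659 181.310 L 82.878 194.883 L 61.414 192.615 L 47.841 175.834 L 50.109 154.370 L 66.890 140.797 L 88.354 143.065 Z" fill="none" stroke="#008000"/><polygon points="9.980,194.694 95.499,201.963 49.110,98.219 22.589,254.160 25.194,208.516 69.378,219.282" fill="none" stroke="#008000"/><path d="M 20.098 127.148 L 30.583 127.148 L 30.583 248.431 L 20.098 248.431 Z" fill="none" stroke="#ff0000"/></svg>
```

1 u = 1 mm; y_m = 274.569 − y.

[1] `<polygon>` regular polygon, #ff0000→engrave S344 F2861: (92.237,167.580) → (87.607,182.556) → (100.419,191.587) → (112.967,182.192) → (107.910,167.355) → (92.237,167.580) (closed)

[2] `<path>` quadratic bezier, #000000→score S479 F2021: (60.710,193.394) → (51.319,147.794) → (48.408,108.484) → (51.975,75.465) → (62.021,48.737)

[3] `<path>` regular polygon, #008000→cut S736 F1394: (101.927,114.723) → (99.659,93.259) → (82.878,79.686) → (61.414,81.954) → (47.841,98.735) → (50.109,120.199) → (66.890,133.772) → (88.354,131.504) → (101.927,114.723) (closed)

[4] `<polygon>` closed polygon, #008000→cut S736 F1394: (9.980,79.875) → (95.499,72.606) → (49.110,176.350) → (22.589,20.409) → (25.194,66.053) → (69.378,55.287) → (9.980,79.875) (closed)

[5] `<path>` rectangle, #ff0000→engrave S344 F2861: (20.098,147.421) → (30.583,147.421) → (30.583,26.138) → (20.098,26.138) → (20.098,147.421) (closed)

; Generated by LaserGRBL
G21
G90
G0 X92.237 Y167.580
M3 S344
G01 X87.607 Y182.556 F2861
G01 X100.419 Y191.587
G01 X112.967 Y182.192
G01 X107.910 Y167.355
G01 X92.237 Y167.580
M5
G0 X60.710 Y193.394
M3 S479
G01 X51.319 Y147.794 F2021
G01 X48.408 Y108.484
G01 X51.975 Y75.465
G01 X62.021 Y48.737
M5
G0 X101.927 Y114.723
M3 S736
G01 X99.659 Y93.259 F1394
G01 X82.878 Y79.686
G01 X61.414 Y81.954
G01 X47.841 Y98.735
G01 X50.109 Y120.199
G01 X66.890 Y133.772
G01 X88.354 Y131.504
G01 X101.927 Y114.723
M5
G0 X9.980 Y79.875
M3 S736
G01 X95.499 Y72.606 F1394
G01 X49.110 Y176.350
G01 X22.589 Y20.409
G01 X25.194 Y66.053
G01 X69.378 Y55.287
G01 X9.980 Y79.875
M5
G0 X20.098 Y147.421
M3 S344
G01 X30.583 Y147.421 F2861
G01 X30.583 Y26.138
G01 X20.098 Y26.138
G01 X20.098 Y147.421
M5
G0 X0.000 Y0.000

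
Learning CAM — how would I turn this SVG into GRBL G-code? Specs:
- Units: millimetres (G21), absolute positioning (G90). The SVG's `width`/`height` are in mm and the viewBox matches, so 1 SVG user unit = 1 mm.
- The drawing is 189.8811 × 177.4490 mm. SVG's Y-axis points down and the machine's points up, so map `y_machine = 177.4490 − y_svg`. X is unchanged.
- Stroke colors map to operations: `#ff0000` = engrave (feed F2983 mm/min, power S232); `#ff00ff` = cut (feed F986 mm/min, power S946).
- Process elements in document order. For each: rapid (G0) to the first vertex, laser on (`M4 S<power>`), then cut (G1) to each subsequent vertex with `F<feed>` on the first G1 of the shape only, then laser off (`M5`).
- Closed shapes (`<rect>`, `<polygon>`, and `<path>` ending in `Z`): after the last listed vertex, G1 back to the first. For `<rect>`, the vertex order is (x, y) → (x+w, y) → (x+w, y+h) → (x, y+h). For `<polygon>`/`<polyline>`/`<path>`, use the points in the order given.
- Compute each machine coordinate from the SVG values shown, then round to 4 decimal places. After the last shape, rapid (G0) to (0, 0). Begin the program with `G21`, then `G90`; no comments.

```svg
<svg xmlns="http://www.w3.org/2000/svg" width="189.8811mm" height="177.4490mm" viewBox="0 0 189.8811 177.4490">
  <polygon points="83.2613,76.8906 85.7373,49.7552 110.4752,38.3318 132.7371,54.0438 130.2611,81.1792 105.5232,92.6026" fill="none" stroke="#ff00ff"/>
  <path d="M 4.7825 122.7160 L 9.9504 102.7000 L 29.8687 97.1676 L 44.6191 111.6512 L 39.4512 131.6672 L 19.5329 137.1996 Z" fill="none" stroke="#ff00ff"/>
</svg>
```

G21
G90
G0 X83.2613 Y100.5584
M4 S946
G1 X85.7373 Y127.6938 F986
G1 X110.4752 Y139.1172
G1 X132.7371 Y123.4052
G1 X130.2611 Y96.2698
G1 X105.5232 Y84.8464
G1 X83.2613 Y100.5584
M5
G0 X4.7825 Y54.7330
M4 S946
G1 X9.9504 Y74.7490 F986
G1 X29.8687 Y80.2814
G1 X44.6191 Y65.7978
G1 X39.4512 Y45.7818
G1 X19.5329 Y40.2494
G1 X4.7825 Y54.7330
M5
G0 X0.0000 Y0.0000

viewBox `0 0 189.8811 177.4490` with mm width/height → 1 unit = 1 mm. Flip: y_m = 177.4490 − y_svg.

**Shape 1** — `<polygon>` regular polygon, stroke `#ff00ff` → cut (S946, F986). Machine vertices: (83.2613,100.5584) → (85.7373,127.6938) → (110.4752,139.1172) → (132.7371,123.4052) → (130.2611,96.2698) → (105.5232,84.8464) → (83.2613,100.5584). Closed: final G1 returns to the first vertex.

**Shape 2** — `<path>` regular polygon, stroke `#ff00ff` → cut (S946, F986). Machine vertices: (4.7825,54.7330) → (9.9504,74.7490) → (29.8687,80.2814) → (44.6191,65.7978) → (39.4512,45.7818) → (19.5329,40.2494) → (4.7825,54.7330). Closed: final G1 returns to the first vertex.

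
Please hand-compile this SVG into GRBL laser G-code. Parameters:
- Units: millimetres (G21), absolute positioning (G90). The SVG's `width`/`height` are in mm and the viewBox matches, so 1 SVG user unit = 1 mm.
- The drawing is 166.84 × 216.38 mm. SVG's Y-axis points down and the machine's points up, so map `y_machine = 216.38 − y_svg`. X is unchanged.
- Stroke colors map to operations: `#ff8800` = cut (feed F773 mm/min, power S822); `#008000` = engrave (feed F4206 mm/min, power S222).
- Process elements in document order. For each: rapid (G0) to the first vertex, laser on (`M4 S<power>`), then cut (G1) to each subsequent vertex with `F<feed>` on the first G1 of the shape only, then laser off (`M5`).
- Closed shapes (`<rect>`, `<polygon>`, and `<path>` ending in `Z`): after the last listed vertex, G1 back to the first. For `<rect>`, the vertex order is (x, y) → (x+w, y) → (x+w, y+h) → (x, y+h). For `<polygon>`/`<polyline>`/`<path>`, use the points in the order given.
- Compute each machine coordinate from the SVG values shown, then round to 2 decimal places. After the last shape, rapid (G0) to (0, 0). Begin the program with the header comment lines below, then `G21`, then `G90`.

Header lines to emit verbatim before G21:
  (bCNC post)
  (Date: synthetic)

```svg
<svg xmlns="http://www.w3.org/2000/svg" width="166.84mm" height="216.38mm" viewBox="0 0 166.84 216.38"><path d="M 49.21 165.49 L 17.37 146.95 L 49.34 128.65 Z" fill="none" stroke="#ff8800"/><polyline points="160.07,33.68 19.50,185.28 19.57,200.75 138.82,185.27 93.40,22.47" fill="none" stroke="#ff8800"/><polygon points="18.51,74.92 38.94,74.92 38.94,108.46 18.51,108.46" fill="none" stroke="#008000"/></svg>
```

(bCNC post)
(Date: synthetic)
G21
G90
G0 X49.21 Y50.89
M4 S822
G1 X17.37 Y69.43 F773
G1 X49.34 Y87.73
G1 X49.21 Y50.89
M5
G0 X160.07 Y182.70
M4 S822
G1 X19.50 Y31.10 F773
G1 X19.57 Y15.63
G1 X138.82 Y31.11
G1 X93.40 Y193.91
M5
G0 X18.51 Y141.46
M4 S222
G1 X38.94 Y141.46 F4206
G1 X38.94 Y107.92
G1 X18.51 Y107.92
G1 X18.51 Y141.46
M5
G0 X0.00 Y0.00

1 u = 1 mm; y_m = 216.38 − y.

[1] `<path>` regular polygon, #ff8800→cut S822 F773: (49.21,50.89) → (17.37,69.43) → (49.34,87.73) → (49.21,50.89) (closed)

[2] `<polyline>` open polyline, #ff8800→cut S822 F773: (160.07,182.70) → (19.50,31.10) → (19.57,15.63) → (138.82,31.11) → (93.40,193.91)

[3] `<polygon>` rectangle, #008000→engrave S222 F4206: (18.51,141.46) → (38.94,141.46) → (38.94,107.92) → (18.51,107.92) → (18.51,141.46) (closed)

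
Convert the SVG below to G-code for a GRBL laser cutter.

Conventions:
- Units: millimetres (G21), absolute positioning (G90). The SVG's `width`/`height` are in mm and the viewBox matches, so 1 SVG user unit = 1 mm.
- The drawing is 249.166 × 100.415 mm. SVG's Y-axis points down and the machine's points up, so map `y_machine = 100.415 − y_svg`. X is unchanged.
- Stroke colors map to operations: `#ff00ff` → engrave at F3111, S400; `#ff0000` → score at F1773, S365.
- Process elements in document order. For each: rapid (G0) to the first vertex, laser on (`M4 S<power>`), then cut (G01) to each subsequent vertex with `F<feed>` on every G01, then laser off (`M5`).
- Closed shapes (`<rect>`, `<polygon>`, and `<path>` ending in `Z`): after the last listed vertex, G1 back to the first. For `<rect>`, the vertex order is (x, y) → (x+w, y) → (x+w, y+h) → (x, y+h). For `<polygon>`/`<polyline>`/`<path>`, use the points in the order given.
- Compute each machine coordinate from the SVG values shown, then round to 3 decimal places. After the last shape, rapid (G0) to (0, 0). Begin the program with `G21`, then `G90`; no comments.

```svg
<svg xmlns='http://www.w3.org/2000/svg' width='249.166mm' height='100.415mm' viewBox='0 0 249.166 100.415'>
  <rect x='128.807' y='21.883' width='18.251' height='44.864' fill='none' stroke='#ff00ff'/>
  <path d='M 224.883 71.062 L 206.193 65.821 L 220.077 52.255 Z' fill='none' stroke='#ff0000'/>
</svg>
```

G21
G90
G0 X128.807 Y78.532
M4 S400
G01 X147.058 Y78.532 F3111
G01 X147.058 Y33.668 F3111
G01 X128.807 Y33.668 F3111
G01 X128.807 Y78.532 F3111
M5
G0 X224.883 Y29.353
M4 S365
G01 X206.193 Y34.594 F1773
G01 X220.077 Y48.160 F1773
G01 X224.883 Y29.353 F1773
M5
G0 X0.000 Y0.000

1 u = 1 mm; y_m = 100.415 − y.

[1] `<rect>` rectangle, #ff00ff→engrave S400 F3111: (128.807,78.532) → (147.058,78.532) → (147.058,33.668) → (128.807,33.668) → (128.807,78.532) (closed)

[2] `<path>` regular polygon, #ff0000→score S365 F1773: (224.883,29.353) → (206.193,34.594) → (220.077,48.160) → (224.883,29.353) (closed)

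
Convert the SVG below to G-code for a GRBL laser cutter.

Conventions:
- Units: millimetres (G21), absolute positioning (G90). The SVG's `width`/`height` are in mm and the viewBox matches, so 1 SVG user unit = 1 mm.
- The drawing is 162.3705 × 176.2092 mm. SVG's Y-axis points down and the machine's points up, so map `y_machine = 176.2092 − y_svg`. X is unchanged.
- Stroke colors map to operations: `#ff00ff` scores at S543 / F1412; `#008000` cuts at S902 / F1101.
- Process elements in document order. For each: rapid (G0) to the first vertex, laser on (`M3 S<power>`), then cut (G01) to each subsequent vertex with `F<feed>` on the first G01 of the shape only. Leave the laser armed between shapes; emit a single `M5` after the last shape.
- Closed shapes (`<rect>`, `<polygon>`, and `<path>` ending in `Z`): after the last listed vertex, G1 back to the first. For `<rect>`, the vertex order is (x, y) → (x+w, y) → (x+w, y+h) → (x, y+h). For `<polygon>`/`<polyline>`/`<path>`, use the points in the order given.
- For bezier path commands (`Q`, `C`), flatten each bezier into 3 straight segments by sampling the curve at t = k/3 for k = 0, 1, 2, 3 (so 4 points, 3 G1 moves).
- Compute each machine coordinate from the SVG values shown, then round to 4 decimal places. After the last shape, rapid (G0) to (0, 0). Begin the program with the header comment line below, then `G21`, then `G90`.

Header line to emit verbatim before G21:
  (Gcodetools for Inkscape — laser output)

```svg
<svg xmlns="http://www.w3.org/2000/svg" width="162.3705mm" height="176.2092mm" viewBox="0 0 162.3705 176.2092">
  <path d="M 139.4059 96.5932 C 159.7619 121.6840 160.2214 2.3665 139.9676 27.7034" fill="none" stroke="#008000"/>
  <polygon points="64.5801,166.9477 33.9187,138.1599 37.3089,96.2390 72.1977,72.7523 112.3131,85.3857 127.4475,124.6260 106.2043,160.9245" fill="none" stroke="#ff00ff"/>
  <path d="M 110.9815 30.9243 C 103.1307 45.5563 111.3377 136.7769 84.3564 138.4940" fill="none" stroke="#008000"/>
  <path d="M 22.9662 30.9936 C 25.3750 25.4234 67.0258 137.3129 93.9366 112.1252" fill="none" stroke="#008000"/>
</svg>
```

1 u = 1 mm; y_m = 176.2092 − y.

[1] `<path>` cubic bezier, #008000→cut S902 F1101: (139.4059,79.6160) → (153.0995,91.9553) → (153.3472,136.3306) → (139.9676,148.5058)

[2] `<polygon>` regular polygon, #ff00ff→score S543 F1412: (64.5801,9.2615) → (33.9187,38.0493) → (37.3089,79.9702) → (72.1977,103.4569) → (112.3131,90.8235) → (127.4475,51.5832) → (106.2043,15.2847) → (64.5801,9.2615) (closed)

[3] `<path>` cubic bezier, #008000→cut S902 F1101: (110.9815,145.2849) → (106.5853,111.2749) → (101.5063,63.1152) → (84.3564,37.7152)

[4] `<path>` cubic bezier, #008000→cut S902 F1101: (22.9662,145.2156) → (36.4563,121.0599) → (64.1118,75.1614) → (93.9366,64.0840)

(Gcodetools for Inkscape — laser output)
G21
G90
G0 X139.4059 Y79.6160
M3 S902
G01 X153.0995 Y91.9553 F1101
G01 X153.3472 Y136.3306
G01 X139.9676 Y148.5058
G0 X64.5801 Y9.2615
M3 S543
G01 X33.9187 Y38.0493 F1412
G01 X37.3089 Y79.9702
G01 X72.1977 Y103.4569
G01 X112.3131 Y90.8235
G01 X127.4475 Y51.5832
G01 X106.2043 Y15.2847
G01 X64.5801 Y9.2615
G0 X110.9815 Y145.2849
M3 S902
G01 X106.5853 Y111.2749 F1101
G01 X101.5063 Y63.1152
G01 X84.3564 Y37.7152
G0 X22.9662 Y145.2156
M3 S902
G01 X36.4563 Y121.0599 F1101
G01 X64.1118 Y75.1614
G01 X93.9366 Y64.0840
M5
G0 X0.0000 Y0.0000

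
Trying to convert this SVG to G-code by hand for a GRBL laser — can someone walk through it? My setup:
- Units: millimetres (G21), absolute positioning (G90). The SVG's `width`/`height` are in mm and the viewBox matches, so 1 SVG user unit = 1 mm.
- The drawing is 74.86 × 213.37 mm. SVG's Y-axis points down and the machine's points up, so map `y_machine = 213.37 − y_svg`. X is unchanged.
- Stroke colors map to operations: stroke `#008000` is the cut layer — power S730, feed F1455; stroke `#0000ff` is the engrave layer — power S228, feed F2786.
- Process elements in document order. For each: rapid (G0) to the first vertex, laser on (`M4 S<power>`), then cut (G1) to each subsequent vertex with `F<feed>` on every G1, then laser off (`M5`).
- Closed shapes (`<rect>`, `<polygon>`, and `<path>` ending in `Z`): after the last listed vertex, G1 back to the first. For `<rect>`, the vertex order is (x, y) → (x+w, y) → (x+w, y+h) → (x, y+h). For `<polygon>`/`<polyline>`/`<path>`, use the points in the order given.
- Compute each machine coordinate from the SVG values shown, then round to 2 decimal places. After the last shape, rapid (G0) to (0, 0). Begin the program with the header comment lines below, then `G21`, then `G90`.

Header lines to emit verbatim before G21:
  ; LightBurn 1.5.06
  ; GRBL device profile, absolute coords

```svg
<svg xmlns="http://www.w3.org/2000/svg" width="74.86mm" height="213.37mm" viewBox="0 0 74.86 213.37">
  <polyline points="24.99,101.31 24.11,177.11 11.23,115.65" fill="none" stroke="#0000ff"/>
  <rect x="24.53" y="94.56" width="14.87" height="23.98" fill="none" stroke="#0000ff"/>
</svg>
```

Since the viewBox matches the mm dimensions, user units are millimetres directly. The only transform is the Y-flip y_m = 213.37 − y_svg.

Shape 1 is a open polyline drawn with `<polyline>`. Its stroke #0000ff means engrave at S228, F2786. After flipping Y the toolpath is (24.99,112.06) → (24.11,36.26) → (11.23,97.72).

Shape 2 is a rectangle drawn with `<rect>`. Its stroke #0000ff means engrave at S228, F2786. After flipping Y the toolpath is (24.53,118.81) → (39.40,118.81) → (39.40,94.83) → (24.53,94.83) → (24.53,118.81), returning to the start.

; LightBurn 1.5.06
; GRBL device profile, absolute coords
G21
G90
G0 X24.99 Y112.06
M4 S228
G1 X24.11 Y36.26 F2786
G1 X11.23 Y97.72 F2786
M5
G0 X24.53 Y118.81
M4 S228
G1 X39.40 Y118.81 F2786
G1 X39.40 Y94.83 F2786
G1 X24.53 Y94.83 F2786
G1 X24.53 Y118.81 F2786
M5
G0 X0.00 Y0.00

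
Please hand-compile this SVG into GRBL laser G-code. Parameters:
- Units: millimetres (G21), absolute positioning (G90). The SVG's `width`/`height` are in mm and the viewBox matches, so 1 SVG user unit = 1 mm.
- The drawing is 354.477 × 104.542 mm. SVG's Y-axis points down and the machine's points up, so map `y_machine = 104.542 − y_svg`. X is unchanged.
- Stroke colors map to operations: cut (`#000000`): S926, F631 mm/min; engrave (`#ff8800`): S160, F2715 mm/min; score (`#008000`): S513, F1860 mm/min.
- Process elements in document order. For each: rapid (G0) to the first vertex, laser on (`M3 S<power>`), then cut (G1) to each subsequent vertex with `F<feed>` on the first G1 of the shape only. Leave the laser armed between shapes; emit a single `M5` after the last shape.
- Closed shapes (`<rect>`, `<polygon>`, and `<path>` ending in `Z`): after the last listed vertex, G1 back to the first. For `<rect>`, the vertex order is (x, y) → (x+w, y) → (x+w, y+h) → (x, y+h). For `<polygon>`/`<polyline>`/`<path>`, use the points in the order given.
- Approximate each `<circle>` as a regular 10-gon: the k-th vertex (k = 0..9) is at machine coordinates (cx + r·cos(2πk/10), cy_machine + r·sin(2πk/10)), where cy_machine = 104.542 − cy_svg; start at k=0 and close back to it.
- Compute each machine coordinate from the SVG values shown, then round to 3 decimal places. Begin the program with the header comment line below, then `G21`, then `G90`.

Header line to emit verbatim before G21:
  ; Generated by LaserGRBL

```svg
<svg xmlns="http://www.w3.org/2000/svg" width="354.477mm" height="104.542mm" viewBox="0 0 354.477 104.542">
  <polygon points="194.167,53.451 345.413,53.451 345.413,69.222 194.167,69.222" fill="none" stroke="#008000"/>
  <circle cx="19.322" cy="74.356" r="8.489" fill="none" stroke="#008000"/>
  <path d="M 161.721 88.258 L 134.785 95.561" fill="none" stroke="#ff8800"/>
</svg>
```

Since the viewBox matches the mm dimensions, user units are millimetres directly. The only transform is the Y-flip y_m = 104.542 − y_svg.

Shape 1 is a rectangle drawn with `<polygon>`. Its stroke #008000 means score at S513, F1860. After flipping Y the toolpath is (194.167,51.091) → (345.413,51.091) → (345.413,35.320) → (194.167,35.320) → (194.167,51.091), returning to the start.

Shape 2 is a circle drawn with `<circle>`. Its stroke #008000 means score at S513, F1860. After flipping Y the toolpath is (27.811,30.186) → (26.190,35.176) → (21.945,38.260) → (16.699,38.260) → (12.454,35.176) → (10.833,30.186) → (12.454,25.196) → (16.699,22.112) → (21.945,22.112) → (26.190,25.196) → (27.811,30.186), returning to the start.

Shape 3 is a line segment drawn with `<path>`. Its stroke #ff8800 means engrave at S160, F2715. After flipping Y the toolpath is (161.721,16.284) → (134.785,8.981).

; Generated by LaserGRBL
G21
G90
G0 X194.167 Y51.091
M3 S513
G1 X345.413 Y51.091 F1860
G1 X345.413 Y35.320
G1 X194.167 Y35.320
G1 X194.167 Y51.091
G0 X27.811 Y30.186
M3 S513
G1 X26.190 Y35.176 F1860
G1 X21.945 Y38.260
G1 X16.699 Y38.260
G1 X12.454 Y35.176
G1 X10.833 Y30.186
G1 X12.454 Y25.196
G1 X16.699 Y22.112
G1 X21.945 Y22.112
G1 X26.190 Y25.196
G1 X27.811 Y30.186
G0 X161.721 Y16.284
M3 S160
G1 X134.785 Y8.981 F2715
M5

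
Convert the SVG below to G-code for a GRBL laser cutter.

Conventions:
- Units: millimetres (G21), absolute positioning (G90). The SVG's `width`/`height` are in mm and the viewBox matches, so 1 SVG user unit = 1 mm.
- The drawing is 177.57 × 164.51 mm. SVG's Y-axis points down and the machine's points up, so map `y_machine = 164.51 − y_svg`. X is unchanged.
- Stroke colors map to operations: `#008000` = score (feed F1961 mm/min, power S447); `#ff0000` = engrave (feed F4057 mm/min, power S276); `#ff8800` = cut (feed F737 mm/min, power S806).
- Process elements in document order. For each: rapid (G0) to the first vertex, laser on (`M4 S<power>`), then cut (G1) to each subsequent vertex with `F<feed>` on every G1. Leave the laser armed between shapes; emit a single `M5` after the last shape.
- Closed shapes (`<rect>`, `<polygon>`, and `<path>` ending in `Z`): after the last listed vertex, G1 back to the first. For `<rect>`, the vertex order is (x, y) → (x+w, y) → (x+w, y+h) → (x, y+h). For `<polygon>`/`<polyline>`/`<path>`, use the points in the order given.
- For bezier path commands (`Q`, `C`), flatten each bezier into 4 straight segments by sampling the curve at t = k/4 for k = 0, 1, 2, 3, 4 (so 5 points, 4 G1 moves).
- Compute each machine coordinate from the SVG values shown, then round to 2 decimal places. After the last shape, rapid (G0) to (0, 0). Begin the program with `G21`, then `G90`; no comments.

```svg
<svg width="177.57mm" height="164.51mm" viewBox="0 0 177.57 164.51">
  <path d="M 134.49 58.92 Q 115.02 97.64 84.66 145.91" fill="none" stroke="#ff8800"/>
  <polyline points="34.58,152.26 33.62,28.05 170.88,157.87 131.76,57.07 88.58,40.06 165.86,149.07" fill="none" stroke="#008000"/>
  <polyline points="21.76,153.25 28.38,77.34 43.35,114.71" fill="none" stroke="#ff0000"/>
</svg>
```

1 u = 1 mm; y_m = 164.51 − y.

[1] `<path>` quadratic bezier, #ff8800→cut S806 F737: (134.49,105.59) → (124.07,85.63) → (112.30,64.48) → (99.16,42.14) → (84.66,18.60)

[2] `<polyline>` open polyline, #008000→score S447 F1961: (34.58,12.25) → (33.62,136.46) → (170.88,6.64) → (131.76,107.44) → (88.58,124.45) → (165.86,15.44)

[3] `<polyline>` open polyline, #ff0000→engrave S276 F4057: (21.76,11.26) → (28.38,87.17) → (43.35,49.80)

G21
G90
G0 X134.49 Y105.59
M4 S806
G1 X124.07 Y85.63 F737
G1 X112.30 Y64.48 F737
G1 X99.16 Y42.14 F737
G1 X84.66 Y18.60 F737
G0 X34.58 Y12.25
M4 S447
G1 X33.62 Y136.46 F1961
G1 X170.88 Y6.64 F1961
G1 X131.76 Y107.44 F1961
G1 X88.58 Y124.45 F1961
G1 X165.86 Y15.44 F1961
G0 X21.76 Y11.26
M4 S276
G1 X28.38 Y87.17 F4057
G1 X43.35 Y49.80 F4057
M5
G0 X0.00 Y0.00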